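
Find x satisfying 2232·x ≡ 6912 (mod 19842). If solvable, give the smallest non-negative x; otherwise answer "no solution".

First find gcd(2232, 19842):
19842 = 8*2232 + 1986
2232 = 1*1986 + 246
1986 = 8*246 + 18
246 = 13*18 + 12
18 = 1*12 + 6
12 = 2*6 + 0
gcd = 6 and 6 | 6912, so solutions exist. Divide through by 6: 372x ≡ 1152 (mod 3307).
Now find 372⁻¹ mod 3307:
3307 = 8*372 + 331
372 = 1*331 + 41
331 = 8*41 + 3
41 = 13*3 + 2
3 = 1*2 + 1
2 = 2*1 + 0
Back-substitute:
1 = 3 − 2
1 = −41 + 14·3
1 = 14·331 − 113·41
1 = −113·372 + 127·331
1 = 127·3307 − 1129·372
So 372·(-1129) ≡ 1 (mod 3307), i.e. 372⁻¹ ≡ 2178.
Then x ≡ 2178·1152 ≡ 2350 (mod 3307); the smallest non-negative solution is x = 2350.

2350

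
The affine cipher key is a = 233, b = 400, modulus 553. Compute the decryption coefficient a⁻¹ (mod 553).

375

Apply the Euclidean algorithm to 553 and 233:
553 = 2×233 + 87
233 = 2×87 + 59
87 = 1×59 + 28
59 = 2×28 + 3
28 = 9×3 + 1
3 = 3×1 + 0
gcd = 1, so the inverse exists. Back-substitute:
1 = 28 − 9·3
1 = −9·59 + 19·28
1 = 19·87 − 28·59
1 = −28·233 + 75·87
1 = 75·553 − 178·233
Hence 233⁻¹ ≡ -178 ≡ 375 (mod 553).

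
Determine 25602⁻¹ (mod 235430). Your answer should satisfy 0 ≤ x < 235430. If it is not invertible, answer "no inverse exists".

no inverse exists

Euclidean algorithm on 235430, 25602:
235430 = 9×25602 + 5012
25602 = 5×5012 + 542
5012 = 9×542 + 134
542 = 4×134 + 6
134 = 22×6 + 2
6 = 3×2 + 0
Since gcd = 2 > 1, 25602 is not a unit mod 235430.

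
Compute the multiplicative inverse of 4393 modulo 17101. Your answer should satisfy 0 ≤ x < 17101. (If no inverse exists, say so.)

Apply the Euclidean algorithm to 17101 and 4393:
17101 = 3×4393 + 3922
4393 = 1×3922 + 471
3922 = 8×471 + 154
471 = 3×154 + 9
154 = 17×9 + 1
9 = 9×1 + 0
Since gcd(4393, 17101) = 1, back-substitute to write 1 as a combination:
1 = 154 − 17·9
1 = −17·471 + 52·154
1 = 52·3922 − 433·471
1 = −433·4393 + 485·3922
1 = 485·17101 − 1888·4393
Thus 4393·(-1888) ≡ 1 (mod 17101); reducing, -1888 mod 17101 = 15213.

15213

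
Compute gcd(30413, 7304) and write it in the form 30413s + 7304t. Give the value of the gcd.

Euclidean algorithm:
30413 = 4*7304 + 1197
7304 = 6*1197 + 122
1197 = 9*122 + 99
122 = 1*99 + 23
99 = 4*23 + 7
23 = 3*7 + 2
7 = 3*2 + 1
2 = 2*1 + 0
gcd(30413, 7304) = 1.
Express as a combination:
1 = 7 − 3·2
1 = −3·23 + 10·7
1 = 10·99 − 43·23
1 = −43·122 + 53·99
1 = 53·1197 − 520·122
1 = −520·7304 + 3173·1197
1 = 3173·30413 − 13212·7304
So 1 = (3173)·30413 + (-13212)·7304.

1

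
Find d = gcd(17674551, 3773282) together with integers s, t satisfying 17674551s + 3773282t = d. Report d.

Repeated division:
17674551 = 4*3773282 + 2581423
3773282 = 1*2581423 + 1191859
2581423 = 2*1191859 + 197705
1191859 = 6*197705 + 5629
197705 = 35*5629 + 690
5629 = 8*690 + 109
690 = 6*109 + 36
109 = 3*36 + 1
36 = 36*1 + 0
gcd(17674551, 3773282) = 1.
Back-substituting:
1 = 109 − 3·36
1 = −3·690 + 19·109
1 = 19·5629 − 155·690
1 = −155·197705 + 5444·5629
1 = 5444·1191859 − 32819·197705
1 = −32819·2581423 + 71082·1191859
1 = 71082·3773282 − 103901·2581423
1 = −103901·17674551 + 486686·3773282
So 1 = (-103901)·17674551 + (486686)·3773282.

1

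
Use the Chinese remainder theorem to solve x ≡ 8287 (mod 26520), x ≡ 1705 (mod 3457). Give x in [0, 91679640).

43580647

Write x = 8287 + 26520·k. Then 26520·k ≡ 1705 − 8287 ≡ 332 (mod 3457).
Need 26520⁻¹ mod 3457. Extended Euclid on (3457, 2321):
3457 = 1·2321 + 1136
2321 = 2·1136 + 49
1136 = 23·49 + 9
49 = 5·9 + 4
9 = 2·4 + 1
4 = 4·1 + 0
Back-substitute:
1 = 9 − 2·4
1 = −2·49 + 11·9
1 = 11·1136 − 255·49
1 = −255·2321 + 521·1136
1 = 521·3457 − 776·2321
26520⁻¹ ≡ 2681 (mod 3457), so k ≡ 2681·332 ≡ 1643 (mod 3457).
x = 8287 + 26520·1643 = 43580647.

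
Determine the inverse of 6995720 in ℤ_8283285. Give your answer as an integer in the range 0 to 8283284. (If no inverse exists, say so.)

Compute gcd(6995720, 8283285):
8283285 = 1·6995720 + 1287565
6995720 = 5·1287565 + 557895
1287565 = 2·557895 + 171775
557895 = 3·171775 + 42570
171775 = 4·42570 + 1495
42570 = 28·1495 + 710
1495 = 2·710 + 75
710 = 9·75 + 35
75 = 2·35 + 5
35 = 7·5 + 0
The gcd is 5, not 1, hence no inverse exists.

no inverse exists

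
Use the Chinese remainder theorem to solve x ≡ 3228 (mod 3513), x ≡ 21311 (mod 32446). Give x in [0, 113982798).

12513021

Write x = 3228 + 3513·k. Then 3513·k ≡ 21311 − 3228 ≡ 18083 (mod 32446).
Need 3513⁻¹ mod 32446. Extended Euclid on (32446, 3513):
32446 = 9·3513 + 829
3513 = 4·829 + 197
829 = 4·197 + 41
197 = 4·41 + 33
41 = 1·33 + 8
33 = 4·8 + 1
8 = 8·1 + 0
Back-substitute:
1 = 33 − 4·8
1 = −4·41 + 5·33
1 = 5·197 − 24·41
1 = −24·829 + 101·197
1 = 101·3513 − 428·829
1 = −428·32446 + 3953·3513
3513⁻¹ ≡ 3953 (mod 32446), so k ≡ 3953·18083 ≡ 3561 (mod 32446).
x = 3228 + 3513·3561 = 12513021.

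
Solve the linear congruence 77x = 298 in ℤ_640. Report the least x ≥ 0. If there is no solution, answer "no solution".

594

First find gcd(77, 640):
640 = 8*77 + 24
77 = 3*24 + 5
24 = 4*5 + 4
5 = 1*4 + 1
4 = 4*1 + 0
gcd = 1, so a unique solution mod 640 exists.
Back-substitute for the Bézout coefficients:
1 = 5 − 4
1 = −24 + 5·5
1 = 5·77 − 16·24
1 = −16·640 + 133·77
So 77·(133) ≡ 1 (mod 640), giving 77⁻¹ ≡ 133.
x ≡ 77⁻¹·298 ≡ 133·298 ≡ 594 (mod 640).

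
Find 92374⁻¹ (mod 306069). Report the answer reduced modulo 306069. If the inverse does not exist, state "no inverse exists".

Extended Euclidean algorithm:
306069 = 3·92374 + 28947
92374 = 3·28947 + 5533
28947 = 5·5533 + 1282
5533 = 4·1282 + 405
1282 = 3·405 + 67
405 = 6·67 + 3
67 = 22·3 + 1
3 = 3·1 + 0
The gcd is 1. Working backward:
1 = 67 − 22·3
1 = −22·405 + 133·67
1 = 133·1282 − 421·405
1 = −421·5533 + 1817·1282
1 = 1817·28947 − 9506·5533
1 = −9506·92374 + 30335·28947
1 = 30335·306069 − 100511·92374
Thus 92374·(-100511) ≡ 1 (mod 306069); reducing, -100511 mod 306069 = 205558.

205558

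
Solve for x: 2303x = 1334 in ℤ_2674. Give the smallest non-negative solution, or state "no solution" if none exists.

gcd(2303, 2674):
2674 = 1×2303 + 371
2303 = 6×371 + 77
371 = 4×77 + 63
77 = 1×63 + 14
63 = 4×14 + 7
14 = 2×7 + 0
gcd = 7, but 7 ∤ 1334, so the congruence has no solution.

no solution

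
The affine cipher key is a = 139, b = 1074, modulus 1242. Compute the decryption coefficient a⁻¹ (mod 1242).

277

gcd(1242, 139) by repeated division:
1242 = 8×139 + 130
139 = 1×130 + 9
130 = 14×9 + 4
9 = 2×4 + 1
4 = 4×1 + 0
The gcd is 1. Working backward:
1 = 9 − 2·4
1 = −2·130 + 29·9
1 = 29·139 − 31·130
1 = −31·1242 + 277·139
So 139·277 ≡ 1 (mod 1242).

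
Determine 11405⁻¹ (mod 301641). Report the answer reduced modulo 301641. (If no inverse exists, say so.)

163952

Extended Euclidean algorithm:
301641 = 26×11405 + 5111
11405 = 2×5111 + 1183
5111 = 4×1183 + 379
1183 = 3×379 + 46
379 = 8×46 + 11
46 = 4×11 + 2
11 = 5×2 + 1
2 = 2×1 + 0
The gcd is 1. Working backward:
1 = 11 − 5·2
1 = −5·46 + 21·11
1 = 21·379 − 173·46
1 = −173·1183 + 540·379
1 = 540·5111 − 2333·1183
1 = −2333·11405 + 5206·5111
1 = 5206·301641 − 137689·11405
Thus 11405·(-137689) ≡ 1 (mod 301641); reducing, -137689 mod 301641 = 163952.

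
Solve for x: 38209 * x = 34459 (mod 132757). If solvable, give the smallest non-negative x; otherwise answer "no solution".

96439

First find gcd(38209, 132757):
132757 = 3×38209 + 18130
38209 = 2×18130 + 1949
18130 = 9×1949 + 589
1949 = 3×589 + 182
589 = 3×182 + 43
182 = 4×43 + 10
43 = 4×10 + 3
10 = 3×3 + 1
3 = 3×1 + 0
gcd = 1, so a unique solution mod 132757 exists.
Back-substitute for the Bézout coefficients:
1 = 10 − 3·3
1 = −3·43 + 13·10
1 = 13·182 − 55·43
1 = −55·589 + 178·182
1 = 178·1949 − 589·589
1 = −589·18130 + 5479·1949
1 = 5479·38209 − 11547·18130
1 = −11547·132757 + 40120·38209
So 38209·(40120) ≡ 1 (mod 132757), giving 38209⁻¹ ≡ 40120.
x ≡ 38209⁻¹·34459 ≡ 40120·34459 ≡ 96439 (mod 132757).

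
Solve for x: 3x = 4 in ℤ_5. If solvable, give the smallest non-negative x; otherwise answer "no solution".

First find gcd(3, 5):
5 = 1*3 + 2
3 = 1*2 + 1
2 = 2*1 + 0
gcd = 1, so a unique solution mod 5 exists.
Back-substitute for the Bézout coefficients:
1 = 3 − 2
1 = −5 + 2·3
So 3·(2) ≡ 1 (mod 5), giving 3⁻¹ ≡ 2.
x ≡ 3⁻¹·4 ≡ 2·4 ≡ 3 (mod 5).

3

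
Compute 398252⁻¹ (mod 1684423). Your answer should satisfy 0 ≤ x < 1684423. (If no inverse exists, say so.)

958858

Apply the Euclidean algorithm to 1684423 and 398252:
1684423 = 4·398252 + 91415
398252 = 4·91415 + 32592
91415 = 2·32592 + 26231
32592 = 1·26231 + 6361
26231 = 4·6361 + 787
6361 = 8·787 + 65
787 = 12·65 + 7
65 = 9·7 + 2
7 = 3·2 + 1
2 = 2·1 + 0
The gcd is 1. Working backward:
1 = 7 − 3·2
1 = −3·65 + 28·7
1 = 28·787 − 339·65
1 = −339·6361 + 2740·787
1 = 2740·26231 − 11299·6361
1 = −11299·32592 + 14039·26231
1 = 14039·91415 − 39377·32592
1 = −39377·398252 + 171547·91415
1 = 171547·1684423 − 725565·398252
Thus 398252·(-725565) ≡ 1 (mod 1684423); reducing, -725565 mod 1684423 = 958858.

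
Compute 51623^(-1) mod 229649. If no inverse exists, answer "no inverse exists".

Apply the Euclidean algorithm to 229649 and 51623:
229649 = 4×51623 + 23157
51623 = 2×23157 + 5309
23157 = 4×5309 + 1921
5309 = 2×1921 + 1467
1921 = 1×1467 + 454
1467 = 3×454 + 105
454 = 4×105 + 34
105 = 3×34 + 3
34 = 11×3 + 1
3 = 3×1 + 0
Since gcd(51623, 229649) = 1, back-substitute to write 1 as a combination:
1 = 34 − 11·3
1 = −11·105 + 34·34
1 = 34·454 − 147·105
1 = −147·1467 + 475·454
1 = 475·1921 − 622·1467
1 = −622·5309 + 1719·1921
1 = 1719·23157 − 7498·5309
1 = −7498·51623 + 16715·23157
1 = 16715·229649 − 74358·51623
Thus 51623·(-74358) ≡ 1 (mod 229649); reducing, -74358 mod 229649 = 155291.

155291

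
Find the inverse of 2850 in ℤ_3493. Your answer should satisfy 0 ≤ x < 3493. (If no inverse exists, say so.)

Apply the Euclidean algorithm to 3493 and 2850:
3493 = 1×2850 + 643
2850 = 4×643 + 278
643 = 2×278 + 87
278 = 3×87 + 17
87 = 5×17 + 2
17 = 8×2 + 1
2 = 2×1 + 0
The gcd is 1. Working backward:
1 = 17 − 8·2
1 = −8·87 + 41·17
1 = 41·278 − 131·87
1 = −131·643 + 303·278
1 = 303·2850 − 1343·643
1 = −1343·3493 + 1646·2850
So 2850·1646 ≡ 1 (mod 3493).

1646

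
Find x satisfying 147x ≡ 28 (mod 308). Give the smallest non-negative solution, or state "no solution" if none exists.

First find gcd(147, 308):
308 = 2*147 + 14
147 = 10*14 + 7
14 = 2*7 + 0
gcd = 7 and 7 | 28, so solutions exist. Divide through by 7: 21x ≡ 4 (mod 44).
Now find 21⁻¹ mod 44:
44 = 2×21 + 2
21 = 10×2 + 1
2 = 2×1 + 0
Back-substitute:
1 = 21 − 10·2
1 = −10·44 + 21·21
So 21⁻¹ ≡ 21 (mod 44).
Then x ≡ 21·4 ≡ 40 (mod 44); the smallest non-negative solution is x = 40.

40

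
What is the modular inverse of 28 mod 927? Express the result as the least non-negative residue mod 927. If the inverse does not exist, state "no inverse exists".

298

Extended Euclidean algorithm:
927 = 33*28 + 3
28 = 9*3 + 1
3 = 3*1 + 0
gcd = 1, so the inverse exists. Back-substitute:
1 = 28 − 9·3
1 = −9·927 + 298·28
So 28·298 ≡ 1 (mod 927).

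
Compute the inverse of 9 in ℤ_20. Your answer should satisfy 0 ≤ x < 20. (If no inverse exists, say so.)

gcd(20, 9) by repeated division:
20 = 2×9 + 2
9 = 4×2 + 1
2 = 2×1 + 0
Since gcd(9, 20) = 1, back-substitute to write 1 as a combination:
1 = 9 − 4·2
1 = −4·20 + 9·9
So 9·9 ≡ 1 (mod 20).

9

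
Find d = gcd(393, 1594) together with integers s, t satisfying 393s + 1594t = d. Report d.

Repeated division:
1594 = 4*393 + 22
393 = 17*22 + 19
22 = 1*19 + 3
19 = 6*3 + 1
3 = 3*1 + 0
gcd(393, 1594) = 1.
Express as a combination:
1 = 19 − 6·3
1 = −6·22 + 7·19
1 = 7·393 − 125·22
1 = −125·1594 + 507·393
So 1 = (-125)·1594 + (507)·393.

1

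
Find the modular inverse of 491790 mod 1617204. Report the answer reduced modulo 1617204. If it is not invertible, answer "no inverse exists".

Compute gcd(491790, 1617204):
1617204 = 3·491790 + 141834
491790 = 3·141834 + 66288
141834 = 2·66288 + 9258
66288 = 7·9258 + 1482
9258 = 6·1482 + 366
1482 = 4·366 + 18
366 = 20·18 + 6
18 = 3·6 + 0
gcd(491790, 1617204) = 6 ≠ 1, so 491790 has no multiplicative inverse modulo 1617204.

no inverse exists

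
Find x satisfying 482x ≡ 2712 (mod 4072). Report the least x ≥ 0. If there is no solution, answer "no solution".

352

First find gcd(482, 4072):
4072 = 8·482 + 216
482 = 2·216 + 50
216 = 4·50 + 16
50 = 3·16 + 2
16 = 8·2 + 0
gcd = 2 and 2 | 2712, so solutions exist. Divide through by 2: 241x ≡ 1356 (mod 2036).
Now find 241⁻¹ mod 2036:
2036 = 8·241 + 108
241 = 2·108 + 25
108 = 4·25 + 8
25 = 3·8 + 1
8 = 8·1 + 0
Back-substitute:
1 = 25 − 3·8
1 = −3·108 + 13·25
1 = 13·241 − 29·108
1 = −29·2036 + 245·241
So 241⁻¹ ≡ 245 (mod 2036).
Then x ≡ 245·1356 ≡ 352 (mod 2036); the smallest non-negative solution is x = 352.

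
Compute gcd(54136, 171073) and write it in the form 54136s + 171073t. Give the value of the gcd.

1

Apply Euclid's algorithm to 171073 and 54136:
171073 = 3×54136 + 8665
54136 = 6×8665 + 2146
8665 = 4×2146 + 81
2146 = 26×81 + 40
81 = 2×40 + 1
40 = 40×1 + 0
gcd(54136, 171073) = 1.
Express as a combination:
1 = 81 − 2·40
1 = −2·2146 + 53·81
1 = 53·8665 − 214·2146
1 = −214·54136 + 1337·8665
1 = 1337·171073 − 4225·54136
So 1 = (1337)·171073 + (-4225)·54136.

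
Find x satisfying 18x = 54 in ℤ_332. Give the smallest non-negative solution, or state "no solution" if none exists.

First find gcd(18, 332):
332 = 18×18 + 8
18 = 2×8 + 2
8 = 4×2 + 0
gcd = 2 and 2 | 54, so solutions exist. Divide through by 2: 9x ≡ 27 (mod 166).
Now find 9⁻¹ mod 166:
166 = 18×9 + 4
9 = 2×4 + 1
4 = 4×1 + 0
Back-substitute:
1 = 9 − 2·4
1 = −2·166 + 37·9
So 9⁻¹ ≡ 37 (mod 166).
Then x ≡ 37·27 ≡ 3 (mod 166); the smallest non-negative solution is x = 3.

3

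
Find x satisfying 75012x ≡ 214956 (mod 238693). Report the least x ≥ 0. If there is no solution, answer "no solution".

First find gcd(75012, 238693):
238693 = 3×75012 + 13657
75012 = 5×13657 + 6727
13657 = 2×6727 + 203
6727 = 33×203 + 28
203 = 7×28 + 7
28 = 4×7 + 0
gcd = 7 and 7 | 214956, so solutions exist. Divide through by 7: 10716x ≡ 30708 (mod 34099).
Now find 10716⁻¹ mod 34099:
34099 = 3*10716 + 1951
10716 = 5*1951 + 961
1951 = 2*961 + 29
961 = 33*29 + 4
29 = 7*4 + 1
4 = 4*1 + 0
Back-substitute:
1 = 29 − 7·4
1 = −7·961 + 232·29
1 = 232·1951 − 471·961
1 = −471·10716 + 2587·1951
1 = 2587·34099 − 8232·10716
So 10716·(-8232) ≡ 1 (mod 34099), i.e. 10716⁻¹ ≡ 25867.
Then x ≡ 25867·30708 ≡ 21730 (mod 34099); the smallest non-negative solution is x = 21730.

21730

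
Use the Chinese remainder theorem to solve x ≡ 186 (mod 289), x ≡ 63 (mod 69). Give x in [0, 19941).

9723

Write x = 186 + 289·k. Then 289·k ≡ 63 − 186 ≡ 15 (mod 69).
Need 289⁻¹ mod 69. Extended Euclid on (69, 13):
69 = 5*13 + 4
13 = 3*4 + 1
4 = 4*1 + 0
Back-substitute:
1 = 13 − 3·4
1 = −3·69 + 16·13
289⁻¹ ≡ 16 (mod 69), so k ≡ 16·15 ≡ 33 (mod 69).
x = 186 + 289·33 = 9723.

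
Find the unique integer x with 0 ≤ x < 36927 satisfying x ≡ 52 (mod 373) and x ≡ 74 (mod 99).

20567

Write x = 52 + 373·k. Then 373·k ≡ 74 − 52 ≡ 22 (mod 99).
Need 373⁻¹ mod 99. Extended Euclid on (99, 76):
99 = 1×76 + 23
76 = 3×23 + 7
23 = 3×7 + 2
7 = 3×2 + 1
2 = 2×1 + 0
Back-substitute:
1 = 7 − 3·2
1 = −3·23 + 10·7
1 = 10·76 − 33·23
1 = −33·99 + 43·76
373⁻¹ ≡ 43 (mod 99), so k ≡ 43·22 ≡ 55 (mod 99).
x = 52 + 373·55 = 20567.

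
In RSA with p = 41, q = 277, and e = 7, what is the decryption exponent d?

9463

φ(n) = (p−1)(q−1) = 40·276 = 11040.
Need d with 7·d ≡ 1 (mod 11040). Apply the extended Euclidean algorithm:
11040 = 1577·7 + 1
7 = 7·1 + 0
Back-substitute:
1 = 11040 − 1577·7
So 7·(-1577) ≡ 1 (mod 11040), hence d ≡ -1577 ≡ 9463 (mod 11040).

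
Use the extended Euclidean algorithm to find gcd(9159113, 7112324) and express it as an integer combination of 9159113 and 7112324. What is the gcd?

1

Euclidean algorithm:
9159113 = 1×7112324 + 2046789
7112324 = 3×2046789 + 971957
2046789 = 2×971957 + 102875
971957 = 9×102875 + 46082
102875 = 2×46082 + 10711
46082 = 4×10711 + 3238
10711 = 3×3238 + 997
3238 = 3×997 + 247
997 = 4×247 + 9
247 = 27×9 + 4
9 = 2×4 + 1
4 = 4×1 + 0
gcd(9159113, 7112324) = 1.
Working backward:
1 = 9 − 2·4
1 = −2·247 + 55·9
1 = 55·997 − 222·247
1 = −222·3238 + 721·997
1 = 721·10711 − 2385·3238
1 = −2385·46082 + 10261·10711
1 = 10261·102875 − 22907·46082
1 = −22907·971957 + 216424·102875
1 = 216424·2046789 − 455755·971957
1 = −455755·7112324 + 1583689·2046789
1 = 1583689·9159113 − 2039444·7112324
So 1 = (1583689)·9159113 + (-2039444)·7112324.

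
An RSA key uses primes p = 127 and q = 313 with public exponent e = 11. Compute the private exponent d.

φ(n) = (p−1)(q−1) = 126·312 = 39312.
Need d with 11·d ≡ 1 (mod 39312). Apply the extended Euclidean algorithm:
39312 = 3573*11 + 9
11 = 1*9 + 2
9 = 4*2 + 1
2 = 2*1 + 0
Back-substitute:
1 = 9 − 4·2
1 = −4·11 + 5·9
1 = 5·39312 − 17869·11
So 11·(-17869) ≡ 1 (mod 39312), hence d ≡ -17869 ≡ 21443 (mod 39312).

21443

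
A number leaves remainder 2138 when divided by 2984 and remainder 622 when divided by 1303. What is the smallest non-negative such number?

Write x = 2138 + 2984·k. Then 2984·k ≡ 622 − 2138 ≡ 1090 (mod 1303).
Need 2984⁻¹ mod 1303. Extended Euclid on (1303, 378):
1303 = 3*378 + 169
378 = 2*169 + 40
169 = 4*40 + 9
40 = 4*9 + 4
9 = 2*4 + 1
4 = 4*1 + 0
Back-substitute:
1 = 9 − 2·4
1 = −2·40 + 9·9
1 = 9·169 − 38·40
1 = −38·378 + 85·169
1 = 85·1303 − 293·378
2984⁻¹ ≡ 1010 (mod 1303), so k ≡ 1010·1090 ≡ 1168 (mod 1303).
x = 2138 + 2984·1168 = 3487450.

3487450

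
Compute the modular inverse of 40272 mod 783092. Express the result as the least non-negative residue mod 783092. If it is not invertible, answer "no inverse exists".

Compute gcd(40272, 783092):
783092 = 19*40272 + 17924
40272 = 2*17924 + 4424
17924 = 4*4424 + 228
4424 = 19*228 + 92
228 = 2*92 + 44
92 = 2*44 + 4
44 = 11*4 + 0
gcd(40272, 783092) = 4 ≠ 1, so 40272 has no multiplicative inverse modulo 783092.

no inverse exists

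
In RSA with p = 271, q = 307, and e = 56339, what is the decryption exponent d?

φ(n) = (p−1)(q−1) = 270·306 = 82620.
Need d with 56339·d ≡ 1 (mod 82620). Apply the extended Euclidean algorithm:
82620 = 1×56339 + 26281
56339 = 2×26281 + 3777
26281 = 6×3777 + 3619
3777 = 1×3619 + 158
3619 = 22×158 + 143
158 = 1×143 + 15
143 = 9×15 + 8
15 = 1×8 + 7
8 = 1×7 + 1
7 = 7×1 + 0
Back-substitute:
1 = 8 − 7
1 = −15 + 2·8
1 = 2·143 − 19·15
1 = −19·158 + 21·143
1 = 21·3619 − 481·158
1 = −481·3777 + 502·3619
1 = 502·26281 − 3493·3777
1 = −3493·56339 + 7488·26281
1 = 7488·82620 − 10981·56339
So 56339·(-10981) ≡ 1 (mod 82620), hence d ≡ -10981 ≡ 71639 (mod 82620).

71639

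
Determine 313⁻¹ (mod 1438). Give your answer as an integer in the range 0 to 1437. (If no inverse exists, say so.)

Extended Euclidean algorithm:
1438 = 4×313 + 186
313 = 1×186 + 127
186 = 1×127 + 59
127 = 2×59 + 9
59 = 6×9 + 5
9 = 1×5 + 4
5 = 1×4 + 1
4 = 4×1 + 0
The gcd is 1. Working backward:
1 = 5 − 4
1 = −9 + 2·5
1 = 2·59 − 13·9
1 = −13·127 + 28·59
1 = 28·186 − 41·127
1 = −41·313 + 69·186
1 = 69·1438 − 317·313
So 313·(-317) ≡ 1 (mod 1438), and -317 ≡ 1121 (mod 1438).

1121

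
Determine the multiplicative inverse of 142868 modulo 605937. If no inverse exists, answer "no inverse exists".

586457

Run Euclid on (605937, 142868):
605937 = 4*142868 + 34465
142868 = 4*34465 + 5008
34465 = 6*5008 + 4417
5008 = 1*4417 + 591
4417 = 7*591 + 280
591 = 2*280 + 31
280 = 9*31 + 1
31 = 31*1 + 0
gcd = 1, so the inverse exists. Back-substitute:
1 = 280 − 9·31
1 = −9·591 + 19·280
1 = 19·4417 − 142·591
1 = −142·5008 + 161·4417
1 = 161·34465 − 1108·5008
1 = −1108·142868 + 4593·34465
1 = 4593·605937 − 19480·142868
So 142868·(-19480) ≡ 1 (mod 605937), and -19480 ≡ 586457 (mod 605937).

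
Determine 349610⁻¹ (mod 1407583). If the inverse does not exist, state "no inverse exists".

Extended Euclidean algorithm:
1407583 = 4×349610 + 9143
349610 = 38×9143 + 2176
9143 = 4×2176 + 439
2176 = 4×439 + 420
439 = 1×420 + 19
420 = 22×19 + 2
19 = 9×2 + 1
2 = 2×1 + 0
Since gcd(349610, 1407583) = 1, back-substitute to write 1 as a combination:
1 = 19 − 9·2
1 = −9·420 + 199·19
1 = 199·439 − 208·420
1 = −208·2176 + 1031·439
1 = 1031·9143 − 4332·2176
1 = −4332·349610 + 165647·9143
1 = 165647·1407583 − 666920·349610
Thus 349610·(-666920) ≡ 1 (mod 1407583); reducing, -666920 mod 1407583 = 740663.

740663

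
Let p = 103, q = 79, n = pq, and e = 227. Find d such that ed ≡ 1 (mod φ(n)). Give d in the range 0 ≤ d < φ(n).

φ(n) = (p−1)(q−1) = 102·78 = 7956.
Need d with 227·d ≡ 1 (mod 7956). Apply the extended Euclidean algorithm:
7956 = 35×227 + 11
227 = 20×11 + 7
11 = 1×7 + 4
7 = 1×4 + 3
4 = 1×3 + 1
3 = 3×1 + 0
Back-substitute:
1 = 4 − 3
1 = −7 + 2·4
1 = 2·11 − 3·7
1 = −3·227 + 62·11
1 = 62·7956 − 2173·227
So 227·(-2173) ≡ 1 (mod 7956), hence d ≡ -2173 ≡ 5783 (mod 7956).

5783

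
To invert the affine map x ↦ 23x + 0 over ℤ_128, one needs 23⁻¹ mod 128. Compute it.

Run Euclid on (128, 23):
128 = 5×23 + 13
23 = 1×13 + 10
13 = 1×10 + 3
10 = 3×3 + 1
3 = 3×1 + 0
Since gcd(23, 128) = 1, back-substitute to write 1 as a combination:
1 = 10 − 3·3
1 = −3·13 + 4·10
1 = 4·23 − 7·13
1 = −7·128 + 39·23
So 23·39 ≡ 1 (mod 128).

39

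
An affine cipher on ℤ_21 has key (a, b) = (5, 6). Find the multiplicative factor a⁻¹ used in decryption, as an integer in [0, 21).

Apply the Euclidean algorithm to 21 and 5:
21 = 4*5 + 1
5 = 5*1 + 0
Since gcd(5, 21) = 1, back-substitute to write 1 as a combination:
1 = 21 − 4·5
Hence 5⁻¹ ≡ -4 ≡ 17 (mod 21).

17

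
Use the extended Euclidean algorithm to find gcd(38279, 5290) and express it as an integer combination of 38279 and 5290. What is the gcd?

1

Euclidean algorithm:
38279 = 7*5290 + 1249
5290 = 4*1249 + 294
1249 = 4*294 + 73
294 = 4*73 + 2
73 = 36*2 + 1
2 = 2*1 + 0
gcd(38279, 5290) = 1.
Express as a combination:
1 = 73 − 36·2
1 = −36·294 + 145·73
1 = 145·1249 − 616·294
1 = −616·5290 + 2609·1249
1 = 2609·38279 − 18879·5290
So 1 = (2609)·38279 + (-18879)·5290.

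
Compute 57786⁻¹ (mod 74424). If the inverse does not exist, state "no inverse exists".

Euclidean algorithm on 74424, 57786:
74424 = 1×57786 + 16638
57786 = 3×16638 + 7872
16638 = 2×7872 + 894
7872 = 8×894 + 720
894 = 1×720 + 174
720 = 4×174 + 24
174 = 7×24 + 6
24 = 4×6 + 0
gcd(57786, 74424) = 6 ≠ 1, so 57786 has no multiplicative inverse modulo 74424.

no inverse exists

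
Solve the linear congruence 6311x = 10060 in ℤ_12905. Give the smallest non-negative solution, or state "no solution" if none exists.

First find gcd(6311, 12905):
12905 = 2·6311 + 283
6311 = 22·283 + 85
283 = 3·85 + 28
85 = 3·28 + 1
28 = 28·1 + 0
gcd = 1, so a unique solution mod 12905 exists.
Back-substitute for the Bézout coefficients:
1 = 85 − 3·28
1 = −3·283 + 10·85
1 = 10·6311 − 223·283
1 = −223·12905 + 456·6311
So 6311·(456) ≡ 1 (mod 12905), giving 6311⁻¹ ≡ 456.
x ≡ 6311⁻¹·10060 ≡ 456·10060 ≡ 6085 (mod 12905).

6085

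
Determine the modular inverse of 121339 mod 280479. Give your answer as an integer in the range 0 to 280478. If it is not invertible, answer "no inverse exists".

12688

Run Euclid on (280479, 121339):
280479 = 2*121339 + 37801
121339 = 3*37801 + 7936
37801 = 4*7936 + 6057
7936 = 1*6057 + 1879
6057 = 3*1879 + 420
1879 = 4*420 + 199
420 = 2*199 + 22
199 = 9*22 + 1
22 = 22*1 + 0
gcd = 1, so the inverse exists. Back-substitute:
1 = 199 − 9·22
1 = −9·420 + 19·199
1 = 19·1879 − 85·420
1 = −85·6057 + 274·1879
1 = 274·7936 − 359·6057
1 = −359·37801 + 1710·7936
1 = 1710·121339 − 5489·37801
1 = −5489·280479 + 12688·121339
So 121339·12688 ≡ 1 (mod 280479).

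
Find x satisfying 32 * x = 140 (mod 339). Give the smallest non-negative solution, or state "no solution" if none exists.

301

First find gcd(32, 339):
339 = 10*32 + 19
32 = 1*19 + 13
19 = 1*13 + 6
13 = 2*6 + 1
6 = 6*1 + 0
gcd = 1, so a unique solution mod 339 exists.
Back-substitute for the Bézout coefficients:
1 = 13 − 2·6
1 = −2·19 + 3·13
1 = 3·32 − 5·19
1 = −5·339 + 53·32
So 32·(53) ≡ 1 (mod 339), giving 32⁻¹ ≡ 53.
x ≡ 32⁻¹·140 ≡ 53·140 ≡ 301 (mod 339).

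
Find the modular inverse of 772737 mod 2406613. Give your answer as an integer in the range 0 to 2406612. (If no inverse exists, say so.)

1232599

gcd(2406613, 772737) by repeated division:
2406613 = 3·772737 + 88402
772737 = 8·88402 + 65521
88402 = 1·65521 + 22881
65521 = 2·22881 + 19759
22881 = 1·19759 + 3122
19759 = 6·3122 + 1027
3122 = 3·1027 + 41
1027 = 25·41 + 2
41 = 20·2 + 1
2 = 2·1 + 0
gcd = 1, so the inverse exists. Back-substitute:
1 = 41 − 20·2
1 = −20·1027 + 501·41
1 = 501·3122 − 1523·1027
1 = −1523·19759 + 9639·3122
1 = 9639·22881 − 11162·19759
1 = −11162·65521 + 31963·22881
1 = 31963·88402 − 43125·65521
1 = −43125·772737 + 376963·88402
1 = 376963·2406613 − 1174014·772737
Hence 772737⁻¹ ≡ -1174014 ≡ 1232599 (mod 2406613).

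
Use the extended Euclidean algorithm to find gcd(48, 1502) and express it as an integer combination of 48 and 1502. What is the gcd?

Apply Euclid's algorithm to 1502 and 48:
1502 = 31·48 + 14
48 = 3·14 + 6
14 = 2·6 + 2
6 = 3·2 + 0
gcd(48, 1502) = 2.
Express as a combination:
2 = 14 − 2·6
2 = −2·48 + 7·14
2 = 7·1502 − 219·48
So 2 = (7)·1502 + (-219)·48.

2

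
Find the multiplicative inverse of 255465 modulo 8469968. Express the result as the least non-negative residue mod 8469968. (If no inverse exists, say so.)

8228201

Run Euclid on (8469968, 255465):
8469968 = 33×255465 + 39623
255465 = 6×39623 + 17727
39623 = 2×17727 + 4169
17727 = 4×4169 + 1051
4169 = 3×1051 + 1016
1051 = 1×1016 + 35
1016 = 29×35 + 1
35 = 35×1 + 0
Since gcd(255465, 8469968) = 1, back-substitute to write 1 as a combination:
1 = 1016 − 29·35
1 = −29·1051 + 30·1016
1 = 30·4169 − 119·1051
1 = −119·17727 + 506·4169
1 = 506·39623 − 1131·17727
1 = −1131·255465 + 7292·39623
1 = 7292·8469968 − 241767·255465
Hence 255465⁻¹ ≡ -241767 ≡ 8228201 (mod 8469968).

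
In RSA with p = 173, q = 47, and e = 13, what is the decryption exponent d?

φ(n) = (p−1)(q−1) = 172·46 = 7912.
Need d with 13·d ≡ 1 (mod 7912). Apply the extended Euclidean algorithm:
7912 = 608*13 + 8
13 = 1*8 + 5
8 = 1*5 + 3
5 = 1*3 + 2
3 = 1*2 + 1
2 = 2*1 + 0
Back-substitute:
1 = 3 − 2
1 = −5 + 2·3
1 = 2·8 − 3·5
1 = −3·13 + 5·8
1 = 5·7912 − 3043·13
So 13·(-3043) ≡ 1 (mod 7912), hence d ≡ -3043 ≡ 4869 (mod 7912).

4869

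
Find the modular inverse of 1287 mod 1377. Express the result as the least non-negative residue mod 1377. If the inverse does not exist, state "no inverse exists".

no inverse exists

Euclidean algorithm on 1377, 1287:
1377 = 1*1287 + 90
1287 = 14*90 + 27
90 = 3*27 + 9
27 = 3*9 + 0
Since gcd = 9 > 1, 1287 is not a unit mod 1377.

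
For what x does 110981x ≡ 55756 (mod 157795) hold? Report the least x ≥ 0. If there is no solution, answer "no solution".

First find gcd(110981, 157795):
157795 = 1×110981 + 46814
110981 = 2×46814 + 17353
46814 = 2×17353 + 12108
17353 = 1×12108 + 5245
12108 = 2×5245 + 1618
5245 = 3×1618 + 391
1618 = 4×391 + 54
391 = 7×54 + 13
54 = 4×13 + 2
13 = 6×2 + 1
2 = 2×1 + 0
gcd = 1, so a unique solution mod 157795 exists.
Back-substitute for the Bézout coefficients:
1 = 13 − 6·2
1 = −6·54 + 25·13
1 = 25·391 − 181·54
1 = −181·1618 + 749·391
1 = 749·5245 − 2428·1618
1 = −2428·12108 + 5605·5245
1 = 5605·17353 − 8033·12108
1 = −8033·46814 + 21671·17353
1 = 21671·110981 − 51375·46814
1 = −51375·157795 + 73046·110981
So 110981·(73046) ≡ 1 (mod 157795), giving 110981⁻¹ ≡ 73046.
x ≡ 110981⁻¹·55756 ≡ 73046·55756 ≡ 63826 (mod 157795).

63826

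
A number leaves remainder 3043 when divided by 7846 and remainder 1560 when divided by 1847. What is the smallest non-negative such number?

Write x = 3043 + 7846·k. Then 7846·k ≡ 1560 − 3043 ≡ 364 (mod 1847).
Need 7846⁻¹ mod 1847. Extended Euclid on (1847, 458):
1847 = 4*458 + 15
458 = 30*15 + 8
15 = 1*8 + 7
8 = 1*7 + 1
7 = 7*1 + 0
Back-substitute:
1 = 8 − 7
1 = −15 + 2·8
1 = 2·458 − 61·15
1 = −61·1847 + 246·458
7846⁻¹ ≡ 246 (mod 1847), so k ≡ 246·364 ≡ 888 (mod 1847).
x = 3043 + 7846·888 = 6970291.

6970291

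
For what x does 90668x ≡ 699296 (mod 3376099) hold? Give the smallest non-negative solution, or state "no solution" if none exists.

First find gcd(90668, 3376099):
3376099 = 37*90668 + 21383
90668 = 4*21383 + 5136
21383 = 4*5136 + 839
5136 = 6*839 + 102
839 = 8*102 + 23
102 = 4*23 + 10
23 = 2*10 + 3
10 = 3*3 + 1
3 = 3*1 + 0
gcd = 1, so a unique solution mod 3376099 exists.
Back-substitute for the Bézout coefficients:
1 = 10 − 3·3
1 = −3·23 + 7·10
1 = 7·102 − 31·23
1 = −31·839 + 255·102
1 = 255·5136 − 1561·839
1 = −1561·21383 + 6499·5136
1 = 6499·90668 − 27557·21383
1 = −27557·3376099 + 1026108·90668
So 90668·(1026108) ≡ 1 (mod 3376099), giving 90668⁻¹ ≡ 1026108.
x ≡ 90668⁻¹·699296 ≡ 1026108·699296 ≡ 514607 (mod 3376099).

514607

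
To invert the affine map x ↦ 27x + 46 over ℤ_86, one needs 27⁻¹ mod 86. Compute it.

Apply the Euclidean algorithm to 86 and 27:
86 = 3·27 + 5
27 = 5·5 + 2
5 = 2·2 + 1
2 = 2·1 + 0
gcd = 1, so the inverse exists. Back-substitute:
1 = 5 − 2·2
1 = −2·27 + 11·5
1 = 11·86 − 35·27
So 27·(-35) ≡ 1 (mod 86), and -35 ≡ 51 (mod 86).

51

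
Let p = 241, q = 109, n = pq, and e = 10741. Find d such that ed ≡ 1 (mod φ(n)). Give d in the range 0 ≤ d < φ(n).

φ(n) = (p−1)(q−1) = 240·108 = 25920.
Need d with 10741·d ≡ 1 (mod 25920). Apply the extended Euclidean algorithm:
25920 = 2*10741 + 4438
10741 = 2*4438 + 1865
4438 = 2*1865 + 708
1865 = 2*708 + 449
708 = 1*449 + 259
449 = 1*259 + 190
259 = 1*190 + 69
190 = 2*69 + 52
69 = 1*52 + 17
52 = 3*17 + 1
17 = 17*1 + 0
Back-substitute:
1 = 52 − 3·17
1 = −3·69 + 4·52
1 = 4·190 − 11·69
1 = −11·259 + 15·190
1 = 15·449 − 26·259
1 = −26·708 + 41·449
1 = 41·1865 − 108·708
1 = −108·4438 + 257·1865
1 = 257·10741 − 622·4438
1 = −622·25920 + 1501·10741
So 10741·1501 ≡ 1 (mod 25920), hence d = 1501.

1501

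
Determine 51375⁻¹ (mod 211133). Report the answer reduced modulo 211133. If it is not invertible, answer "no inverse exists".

41417

Run Euclid on (211133, 51375):
211133 = 4×51375 + 5633
51375 = 9×5633 + 678
5633 = 8×678 + 209
678 = 3×209 + 51
209 = 4×51 + 5
51 = 10×5 + 1
5 = 5×1 + 0
gcd = 1, so the inverse exists. Back-substitute:
1 = 51 − 10·5
1 = −10·209 + 41·51
1 = 41·678 − 133·209
1 = −133·5633 + 1105·678
1 = 1105·51375 − 10078·5633
1 = −10078·211133 + 41417·51375
So 51375·41417 ≡ 1 (mod 211133).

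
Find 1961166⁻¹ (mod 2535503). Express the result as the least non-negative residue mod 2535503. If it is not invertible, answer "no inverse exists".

Apply the Euclidean algorithm to 2535503 and 1961166:
2535503 = 1·1961166 + 574337
1961166 = 3·574337 + 238155
574337 = 2·238155 + 98027
238155 = 2·98027 + 42101
98027 = 2·42101 + 13825
42101 = 3·13825 + 626
13825 = 22·626 + 53
626 = 11·53 + 43
53 = 1·43 + 10
43 = 4·10 + 3
10 = 3·3 + 1
3 = 3·1 + 0
Since gcd(1961166, 2535503) = 1, back-substitute to write 1 as a combination:
1 = 10 − 3·3
1 = −3·43 + 13·10
1 = 13·53 − 16·43
1 = −16·626 + 189·53
1 = 189·13825 − 4174·626
1 = −4174·42101 + 12711·13825
1 = 12711·98027 − 29596·42101
1 = −29596·238155 + 71903·98027
1 = 71903·574337 − 173402·238155
1 = −173402·1961166 + 592109·574337
1 = 592109·2535503 − 765511·1961166
So 1961166·(-765511) ≡ 1 (mod 2535503), and -765511 ≡ 1769992 (mod 2535503).

1769992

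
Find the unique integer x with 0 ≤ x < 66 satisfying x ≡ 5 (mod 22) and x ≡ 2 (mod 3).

Write x = 5 + 22·k. Then 22·k ≡ 2 − 5 ≡ 0 (mod 3).
Need 22⁻¹ mod 3. Extended Euclid on (3, 1):
3 = 3*1 + 0
22⁻¹ ≡ 1 (mod 3), so k ≡ 1·0 ≡ 0 (mod 3).
x = 5 + 22·0 = 5.

5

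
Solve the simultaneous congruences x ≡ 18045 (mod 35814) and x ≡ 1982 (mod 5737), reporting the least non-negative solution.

Write x = 18045 + 35814·k. Then 35814·k ≡ 1982 − 18045 ≡ 1148 (mod 5737).
Need 35814⁻¹ mod 5737. Extended Euclid on (5737, 1392):
5737 = 4*1392 + 169
1392 = 8*169 + 40
169 = 4*40 + 9
40 = 4*9 + 4
9 = 2*4 + 1
4 = 4*1 + 0
Back-substitute:
1 = 9 − 2·4
1 = −2·40 + 9·9
1 = 9·169 − 38·40
1 = −38·1392 + 313·169
1 = 313·5737 − 1290·1392
35814⁻¹ ≡ 4447 (mod 5737), so k ≡ 4447·1148 ≡ 4963 (mod 5737).
x = 18045 + 35814·4963 = 177762927.

177762927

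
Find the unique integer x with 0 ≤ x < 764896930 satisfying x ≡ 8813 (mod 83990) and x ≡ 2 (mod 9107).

113227333

Write x = 8813 + 83990·k. Then 83990·k ≡ 2 − 8813 ≡ 296 (mod 9107).
Need 83990⁻¹ mod 9107. Extended Euclid on (9107, 2027):
9107 = 4·2027 + 999
2027 = 2·999 + 29
999 = 34·29 + 13
29 = 2·13 + 3
13 = 4·3 + 1
3 = 3·1 + 0
Back-substitute:
1 = 13 − 4·3
1 = −4·29 + 9·13
1 = 9·999 − 310·29
1 = −310·2027 + 629·999
1 = 629·9107 − 2826·2027
83990⁻¹ ≡ 6281 (mod 9107), so k ≡ 6281·296 ≡ 1348 (mod 9107).
x = 8813 + 83990·1348 = 113227333.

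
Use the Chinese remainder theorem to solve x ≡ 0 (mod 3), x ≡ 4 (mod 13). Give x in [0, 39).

Write x = 0 + 3·k. Then 3·k ≡ 4 − 0 ≡ 4 (mod 13).
Need 3⁻¹ mod 13. Extended Euclid on (13, 3):
13 = 4*3 + 1
3 = 3*1 + 0
Back-substitute:
1 = 13 − 4·3
3⁻¹ ≡ 9 (mod 13), so k ≡ 9·4 ≡ 10 (mod 13).
x = 0 + 3·10 = 30.

30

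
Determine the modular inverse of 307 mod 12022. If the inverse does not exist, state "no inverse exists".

Extended Euclidean algorithm:
12022 = 39×307 + 49
307 = 6×49 + 13
49 = 3×13 + 10
13 = 1×10 + 3
10 = 3×3 + 1
3 = 3×1 + 0
The gcd is 1. Working backward:
1 = 10 − 3·3
1 = −3·13 + 4·10
1 = 4·49 − 15·13
1 = −15·307 + 94·49
1 = 94·12022 − 3681·307
Hence 307⁻¹ ≡ -3681 ≡ 8341 (mod 12022).

8341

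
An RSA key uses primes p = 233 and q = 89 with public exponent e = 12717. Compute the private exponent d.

φ(n) = (p−1)(q−1) = 232·88 = 20416.
Need d with 12717·d ≡ 1 (mod 20416). Apply the extended Euclidean algorithm:
20416 = 1*12717 + 7699
12717 = 1*7699 + 5018
7699 = 1*5018 + 2681
5018 = 1*2681 + 2337
2681 = 1*2337 + 344
2337 = 6*344 + 273
344 = 1*273 + 71
273 = 3*71 + 60
71 = 1*60 + 11
60 = 5*11 + 5
11 = 2*5 + 1
5 = 5*1 + 0
Back-substitute:
1 = 11 − 2·5
1 = −2·60 + 11·11
1 = 11·71 − 13·60
1 = −13·273 + 50·71
1 = 50·344 − 63·273
1 = −63·2337 + 428·344
1 = 428·2681 − 491·2337
1 = −491·5018 + 919·2681
1 = 919·7699 − 1410·5018
1 = −1410·12717 + 2329·7699
1 = 2329·20416 − 3739·12717
So 12717·(-3739) ≡ 1 (mod 20416), hence d ≡ -3739 ≡ 16677 (mod 20416).

16677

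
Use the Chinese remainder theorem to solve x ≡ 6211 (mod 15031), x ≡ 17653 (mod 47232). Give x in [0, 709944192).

Write x = 6211 + 15031·k. Then 15031·k ≡ 17653 − 6211 ≡ 11442 (mod 47232).
Need 15031⁻¹ mod 47232. Extended Euclid on (47232, 15031):
47232 = 3·15031 + 2139
15031 = 7·2139 + 58
2139 = 36·58 + 51
58 = 1·51 + 7
51 = 7·7 + 2
7 = 3·2 + 1
2 = 2·1 + 0
Back-substitute:
1 = 7 − 3·2
1 = −3·51 + 22·7
1 = 22·58 − 25·51
1 = −25·2139 + 922·58
1 = 922·15031 − 6479·2139
1 = −6479·47232 + 20359·15031
15031⁻¹ ≡ 20359 (mod 47232), so k ≡ 20359·11442 ≡ 46686 (mod 47232).
x = 6211 + 15031·46686 = 701743477.

701743477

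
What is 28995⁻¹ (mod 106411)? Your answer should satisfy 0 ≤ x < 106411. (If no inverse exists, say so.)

94957

Extended Euclidean algorithm:
106411 = 3·28995 + 19426
28995 = 1·19426 + 9569
19426 = 2·9569 + 288
9569 = 33·288 + 65
288 = 4·65 + 28
65 = 2·28 + 9
28 = 3·9 + 1
9 = 9·1 + 0
The gcd is 1. Working backward:
1 = 28 − 3·9
1 = −3·65 + 7·28
1 = 7·288 − 31·65
1 = −31·9569 + 1030·288
1 = 1030·19426 − 2091·9569
1 = −2091·28995 + 3121·19426
1 = 3121·106411 − 11454·28995
Hence 28995⁻¹ ≡ -11454 ≡ 94957 (mod 106411).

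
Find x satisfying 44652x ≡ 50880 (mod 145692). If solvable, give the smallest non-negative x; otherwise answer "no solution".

5623

First find gcd(44652, 145692):
145692 = 3*44652 + 11736
44652 = 3*11736 + 9444
11736 = 1*9444 + 2292
9444 = 4*2292 + 276
2292 = 8*276 + 84
276 = 3*84 + 24
84 = 3*24 + 12
24 = 2*12 + 0
gcd = 12 and 12 | 50880, so solutions exist. Divide through by 12: 3721x ≡ 4240 (mod 12141).
Now find 3721⁻¹ mod 12141:
12141 = 3*3721 + 978
3721 = 3*978 + 787
978 = 1*787 + 191
787 = 4*191 + 23
191 = 8*23 + 7
23 = 3*7 + 2
7 = 3*2 + 1
2 = 2*1 + 0
Back-substitute:
1 = 7 − 3·2
1 = −3·23 + 10·7
1 = 10·191 − 83·23
1 = −83·787 + 342·191
1 = 342·978 − 425·787
1 = −425·3721 + 1617·978
1 = 1617·12141 − 5276·3721
So 3721·(-5276) ≡ 1 (mod 12141), i.e. 3721⁻¹ ≡ 6865.
Then x ≡ 6865·4240 ≡ 5623 (mod 12141); the smallest non-negative solution is x = 5623.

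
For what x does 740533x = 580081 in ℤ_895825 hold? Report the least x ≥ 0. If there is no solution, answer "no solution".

First find gcd(740533, 895825):
895825 = 1·740533 + 155292
740533 = 4·155292 + 119365
155292 = 1·119365 + 35927
119365 = 3·35927 + 11584
35927 = 3·11584 + 1175
11584 = 9·1175 + 1009
1175 = 1·1009 + 166
1009 = 6·166 + 13
166 = 12·13 + 10
13 = 1·10 + 3
10 = 3·3 + 1
3 = 3·1 + 0
gcd = 1, so a unique solution mod 895825 exists.
Back-substitute for the Bézout coefficients:
1 = 10 − 3·3
1 = −3·13 + 4·10
1 = 4·166 − 51·13
1 = −51·1009 + 310·166
1 = 310·1175 − 361·1009
1 = −361·11584 + 3559·1175
1 = 3559·35927 − 11038·11584
1 = −11038·119365 + 36673·35927
1 = 36673·155292 − 47711·119365
1 = −47711·740533 + 227517·155292
1 = 227517·895825 − 275228·740533
So 740533·(-275228) ≡ 1 (mod 895825), giving 740533⁻¹ ≡ 620597.
x ≡ 740533⁻¹·580081 ≡ 620597·580081 ≡ 293857 (mod 895825).

293857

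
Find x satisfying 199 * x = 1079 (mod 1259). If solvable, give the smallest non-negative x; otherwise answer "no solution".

First find gcd(199, 1259):
1259 = 6*199 + 65
199 = 3*65 + 4
65 = 16*4 + 1
4 = 4*1 + 0
gcd = 1, so a unique solution mod 1259 exists.
Back-substitute for the Bézout coefficients:
1 = 65 − 16·4
1 = −16·199 + 49·65
1 = 49·1259 − 310·199
So 199·(-310) ≡ 1 (mod 1259), giving 199⁻¹ ≡ 949.
x ≡ 199⁻¹·1079 ≡ 949·1079 ≡ 404 (mod 1259).

404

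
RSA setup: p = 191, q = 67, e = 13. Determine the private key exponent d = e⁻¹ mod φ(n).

7717

φ(n) = (p−1)(q−1) = 190·66 = 12540.
Need d with 13·d ≡ 1 (mod 12540). Apply the extended Euclidean algorithm:
12540 = 964·13 + 8
13 = 1·8 + 5
8 = 1·5 + 3
5 = 1·3 + 2
3 = 1·2 + 1
2 = 2·1 + 0
Back-substitute:
1 = 3 − 2
1 = −5 + 2·3
1 = 2·8 − 3·5
1 = −3·13 + 5·8
1 = 5·12540 − 4823·13
So 13·(-4823) ≡ 1 (mod 12540), hence d ≡ -4823 ≡ 7717 (mod 12540).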